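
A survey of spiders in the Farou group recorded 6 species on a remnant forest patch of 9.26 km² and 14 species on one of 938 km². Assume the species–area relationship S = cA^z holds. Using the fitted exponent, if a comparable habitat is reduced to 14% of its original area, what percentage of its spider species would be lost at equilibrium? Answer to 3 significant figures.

z = ln(14/6) / ln(938/9.26) = 0.8473 / 4.6180 = 0.1835
S_new/S_old = (A_new/A_old)^z = 0.14^0.1835 = exp(0.1835 × -1.9661) = 0.6972
Fraction lost = 1 − 0.6972 = 0.3028

30.3%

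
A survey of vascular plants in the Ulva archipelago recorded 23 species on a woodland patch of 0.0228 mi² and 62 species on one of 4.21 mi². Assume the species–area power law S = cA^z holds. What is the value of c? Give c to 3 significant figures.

47.2

z = ln(S₂/S₁) / ln(A₂/A₁) = ln(62/23) / ln(4.21/0.0228) = 0.9916 / 5.2185 = 0.1900
c = S₁ / A₁^z = 23 / 0.0228^0.1900 = 23 / 0.4875 = 47.18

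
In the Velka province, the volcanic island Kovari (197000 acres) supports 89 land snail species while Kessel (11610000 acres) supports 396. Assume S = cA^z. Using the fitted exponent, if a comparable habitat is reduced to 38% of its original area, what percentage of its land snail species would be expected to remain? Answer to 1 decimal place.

z = ln(396/89) / ln(11610000/197000) = 1.4928 / 4.0764 = 0.3662
S_new/S_old = (A_new/A_old)^z = 0.38^0.3662 = exp(0.3662 × -0.9676) = 0.7016

70.2%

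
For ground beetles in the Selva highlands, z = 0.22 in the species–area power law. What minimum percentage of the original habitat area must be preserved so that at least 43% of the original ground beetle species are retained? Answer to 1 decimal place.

2.2%

Need (A_new/A_old)^0.22 = 0.43, so A_new/A_old = 0.43^(1/0.22) = 0.43^4.545
ln(A_new/A_old) = ln 0.43 / 0.22 = -0.8440 / 0.22 = -3.8362
A_new/A_old = e^-3.8362 ≈ 0.02157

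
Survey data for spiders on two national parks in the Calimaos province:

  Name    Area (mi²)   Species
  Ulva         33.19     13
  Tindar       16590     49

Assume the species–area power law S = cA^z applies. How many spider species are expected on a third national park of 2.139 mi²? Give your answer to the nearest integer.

z = ln(49/13) / ln(16590/33.19) = 1.3269 / 6.2143 = 0.2135
c = 13 / 33.19^0.2135 = 13 / 2.112 = 6.154
S₃ = 6.154 × 2.139^0.2135 = 6.154 × 1.176 ≈ 7.239

7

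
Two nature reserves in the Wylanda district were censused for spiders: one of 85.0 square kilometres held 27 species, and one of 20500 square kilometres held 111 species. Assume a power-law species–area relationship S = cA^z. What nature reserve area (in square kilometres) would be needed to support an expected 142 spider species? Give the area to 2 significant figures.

53000 square kilometres

z = ln(111/27) / ln(20500/85) = 1.4137 / 5.4855 = 0.2577
c = 27 / 85^0.2577 = 27 / 3.142 = 8.593
A = (142/8.593)^(1/0.2577) ⇒ ln A = ln(16.53)/0.2577 = 10.8839
A = e^10.8839 ≈ 53310 square kilometres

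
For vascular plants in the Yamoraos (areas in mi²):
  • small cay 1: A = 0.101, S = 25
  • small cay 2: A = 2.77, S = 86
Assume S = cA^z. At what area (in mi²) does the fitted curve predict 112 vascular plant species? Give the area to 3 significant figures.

5.62 mi²

z = ln(86/25) / ln(2.77/0.101) = 1.2355 / 3.3115 = 0.3731
c = 25 / 0.101^0.3731 = 25 / 0.4251 = 58.81
A = (112/58.81)^(1/0.3731) ⇒ ln A = ln(1.905)/0.3731 = 1.7269
A = e^1.7269 ≈ 5.623 mi²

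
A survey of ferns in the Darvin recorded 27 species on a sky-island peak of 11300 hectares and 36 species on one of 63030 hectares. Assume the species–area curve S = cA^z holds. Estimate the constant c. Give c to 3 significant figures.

5.66

z = ln(S₂/S₁) / ln(A₂/A₁) = ln(36/27) / ln(63030/11300) = 0.2877 / 1.7188 = 0.1674
c = S₁ / A₁^z = 27 / 11300^0.1674 = 27 / 4.768 = 5.662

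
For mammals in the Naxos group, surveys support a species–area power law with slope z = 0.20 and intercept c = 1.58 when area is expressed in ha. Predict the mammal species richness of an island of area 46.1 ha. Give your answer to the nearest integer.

3

S = 1.58 × 46.1^0.2
ln S = ln 1.58 + 0.2 × ln 46.1 = 0.4574 + 0.2 × 3.8308 = 1.2236
S = e^1.2236 ≈ 3.399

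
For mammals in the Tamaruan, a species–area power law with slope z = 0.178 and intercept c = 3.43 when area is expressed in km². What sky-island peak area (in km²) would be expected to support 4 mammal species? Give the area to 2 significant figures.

4 = 3.43 × A^0.178  ⇒  A^0.178 = 4/3.43 = 1.166
ln A = ln(1.166) / 0.178 = 0.1537 / 0.178 = 0.8637
A = e^0.8637 ≈ 2.372 km²

2.4 km²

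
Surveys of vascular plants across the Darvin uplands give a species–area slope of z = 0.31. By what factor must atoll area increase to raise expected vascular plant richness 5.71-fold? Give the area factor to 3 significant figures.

276

(A₂/A₁)^0.31 = 5.71, so A₂/A₁ = 5.71^(1/0.31) = 5.71^3.226
ln(A₂/A₁) = ln 5.71 / 0.31 = 1.7422 / 0.31 = 5.6201
A₂/A₁ = e^5.6201 ≈ 275.9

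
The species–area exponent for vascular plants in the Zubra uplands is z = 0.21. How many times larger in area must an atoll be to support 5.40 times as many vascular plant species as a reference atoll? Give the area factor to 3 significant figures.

(A₂/A₁)^0.21 = 5.4, so A₂/A₁ = 5.4^(1/0.21) = 5.4^4.762
ln(A₂/A₁) = ln 5.4 / 0.21 = 1.6864 / 0.21 = 8.0305
A₂/A₁ = e^8.0305 ≈ 3073

3070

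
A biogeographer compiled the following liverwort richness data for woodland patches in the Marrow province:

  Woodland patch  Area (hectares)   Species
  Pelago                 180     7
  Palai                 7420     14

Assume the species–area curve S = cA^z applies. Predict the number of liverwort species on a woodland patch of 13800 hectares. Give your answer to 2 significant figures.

z = ln(14/7) / ln(7420/180) = 0.6931 / 3.7190 = 0.1864
c = 7 / 180^0.1864 = 7 / 2.632 = 2.659
S₃ = 2.659 × 13800^0.1864 = 2.659 × 5.91 ≈ 15.72

16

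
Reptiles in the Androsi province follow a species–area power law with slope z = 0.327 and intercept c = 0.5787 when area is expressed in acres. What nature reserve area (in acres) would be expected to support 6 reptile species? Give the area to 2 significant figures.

6 = 0.5787 × A^0.327  ⇒  A^0.327 = 6/0.5787 = 10.37
ln A = ln(10.37) / 0.327 = 2.3387 / 0.327 = 7.1521
A = e^7.1521 ≈ 1277 acres

1300 acres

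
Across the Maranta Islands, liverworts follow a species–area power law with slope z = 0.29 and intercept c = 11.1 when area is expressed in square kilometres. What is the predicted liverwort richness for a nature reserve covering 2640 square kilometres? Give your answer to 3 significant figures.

109

S = 11.1 × 2640^0.29
ln S = ln 11.1 + 0.29 × ln 2640 = 2.4069 + 0.29 × 7.8785 = 4.6917
S = e^4.6917 ≈ 109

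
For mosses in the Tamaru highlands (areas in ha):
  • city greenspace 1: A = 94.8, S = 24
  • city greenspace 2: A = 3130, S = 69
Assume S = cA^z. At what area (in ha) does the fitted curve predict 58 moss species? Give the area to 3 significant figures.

1760 ha

z = ln(69/24) / ln(3130/94.8) = 1.0561 / 3.4970 = 0.3020
c = 24 / 94.8^0.3020 = 24 / 3.953 = 6.071
A = (58/6.071)^(1/0.3020) ⇒ ln A = ln(9.554)/0.3020 = 7.4737
A = e^7.4737 ≈ 1761 ha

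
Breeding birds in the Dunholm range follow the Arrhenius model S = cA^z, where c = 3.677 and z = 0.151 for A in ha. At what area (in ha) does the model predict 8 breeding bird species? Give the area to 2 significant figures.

8 = 3.677 × A^0.151  ⇒  A^0.151 = 8/3.677 = 2.176
ln A = ln(2.176) / 0.151 = 0.7773 / 0.151 = 5.1480
A = e^5.1480 ≈ 172.1 ha

170 ha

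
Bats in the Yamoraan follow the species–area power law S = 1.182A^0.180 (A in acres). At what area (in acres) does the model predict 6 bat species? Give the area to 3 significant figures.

8310 acres

6 = 1.182 × A^0.18  ⇒  A^0.18 = 6/1.182 = 5.076
ln A = ln(5.076) / 0.18 = 1.6246 / 0.18 = 9.0253
A = e^9.0253 ≈ 8311 acres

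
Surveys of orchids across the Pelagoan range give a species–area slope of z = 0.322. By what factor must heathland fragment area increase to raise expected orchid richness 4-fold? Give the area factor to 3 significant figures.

(A₂/A₁)^0.322 = 4, so A₂/A₁ = 4^(1/0.322) = 4^3.106
ln(A₂/A₁) = ln 4 / 0.322 = 1.3863 / 0.322 = 4.3053
A₂/A₁ = e^4.3053 ≈ 74.09

74.1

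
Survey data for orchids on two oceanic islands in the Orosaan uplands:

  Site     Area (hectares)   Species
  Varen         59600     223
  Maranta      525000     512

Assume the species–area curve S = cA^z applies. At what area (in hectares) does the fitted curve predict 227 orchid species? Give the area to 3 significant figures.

62400 hectares

z = ln(512/223) / ln(525000/59600) = 0.8312 / 2.1757 = 0.3820
c = 223 / 59600^0.3820 = 223 / 66.71 = 3.343
A = (227/3.343)^(1/0.3820) ⇒ ln A = ln(67.91)/0.3820 = 11.0419
A = e^11.0419 ≈ 62439 hectares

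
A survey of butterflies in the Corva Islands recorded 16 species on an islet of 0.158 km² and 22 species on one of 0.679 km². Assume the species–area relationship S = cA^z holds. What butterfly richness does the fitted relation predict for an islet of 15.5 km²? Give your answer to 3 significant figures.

z = ln(22/16) / ln(0.679/0.158) = 0.3185 / 1.4580 = 0.2184
c = 16 / 0.158^0.2184 = 16 / 0.6683 = 23.94
S₃ = 23.94 × 15.5^0.2184 = 23.94 × 1.82 ≈ 43.56

43.6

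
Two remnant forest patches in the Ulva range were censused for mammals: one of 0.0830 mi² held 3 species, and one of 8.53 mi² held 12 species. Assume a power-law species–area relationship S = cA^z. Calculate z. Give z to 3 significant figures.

Taking logs: ln S = ln c + z ln A, so z = (ln S₂ − ln S₁)/(ln A₂ − ln A₁).
z = ln(12/3) / ln(8.53/0.083) = ln(4) / ln(102.8) = 1.3863 / 4.6325 = 0.2993

0.299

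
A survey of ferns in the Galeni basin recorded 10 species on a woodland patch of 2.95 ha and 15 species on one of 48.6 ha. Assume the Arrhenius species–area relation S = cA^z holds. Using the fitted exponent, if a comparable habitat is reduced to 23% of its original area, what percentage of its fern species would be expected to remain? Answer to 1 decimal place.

80.8%

z = ln(15/10) / ln(48.6/2.95) = 0.4055 / 2.8018 = 0.1447
S_new/S_old = (A_new/A_old)^z = 0.23^0.1447 = exp(0.1447 × -1.4697) = 0.8084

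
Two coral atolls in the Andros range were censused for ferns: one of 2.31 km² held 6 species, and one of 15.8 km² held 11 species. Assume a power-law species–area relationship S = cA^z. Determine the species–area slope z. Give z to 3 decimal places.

Taking logs: ln S = ln c + z ln A, so z = (ln S₂ − ln S₁)/(ln A₂ − ln A₁).
z = ln(11/6) / ln(15.8/2.31) = ln(1.833) / ln(6.84) = 0.6061 / 1.9228 = 0.3152

0.315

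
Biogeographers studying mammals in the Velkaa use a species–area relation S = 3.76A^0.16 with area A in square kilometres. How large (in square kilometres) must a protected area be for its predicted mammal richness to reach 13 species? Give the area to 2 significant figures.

2300 square kilometres

13 = 3.76 × A^0.16  ⇒  A^0.16 = 13/3.76 = 3.457
ln A = ln(3.457) / 0.16 = 1.2405 / 0.16 = 7.7533
A = e^7.7533 ≈ 2329 square kilometres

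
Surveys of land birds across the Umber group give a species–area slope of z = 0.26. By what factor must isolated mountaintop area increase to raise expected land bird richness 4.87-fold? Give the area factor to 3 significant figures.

(A₂/A₁)^0.26 = 4.87, so A₂/A₁ = 4.87^(1/0.26) = 4.87^3.846
ln(A₂/A₁) = ln 4.87 / 0.26 = 1.5831 / 0.26 = 6.0888
A₂/A₁ = e^6.0888 ≈ 440.9

441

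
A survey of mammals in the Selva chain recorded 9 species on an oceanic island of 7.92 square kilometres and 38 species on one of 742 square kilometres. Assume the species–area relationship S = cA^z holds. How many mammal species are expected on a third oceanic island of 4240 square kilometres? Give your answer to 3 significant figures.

66.1

z = ln(38/9) / ln(742/7.92) = 1.4404 / 4.5400 = 0.3173
c = 9 / 7.92^0.3173 = 9 / 1.928 = 4.668
S₃ = 4.668 × 4240^0.3173 = 4.668 × 14.15 ≈ 66.06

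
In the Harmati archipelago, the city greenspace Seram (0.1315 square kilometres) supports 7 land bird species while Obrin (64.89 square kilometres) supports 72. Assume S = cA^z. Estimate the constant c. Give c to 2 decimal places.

15.01

z = ln(S₂/S₁) / ln(A₂/A₁) = ln(72/7) / ln(64.89/0.1315) = 2.3308 / 6.2014 = 0.3758
c = S₁ / A₁^z = 7 / 0.1315^0.3758 = 7 / 0.4665 = 15.01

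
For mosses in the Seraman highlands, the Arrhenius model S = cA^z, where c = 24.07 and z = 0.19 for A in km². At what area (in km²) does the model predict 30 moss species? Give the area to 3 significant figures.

3.19 km²

30 = 24.07 × A^0.19  ⇒  A^0.19 = 30/24.07 = 1.246
ln A = ln(1.246) / 0.19 = 0.2202 / 0.19 = 1.1591
A = e^1.1591 ≈ 3.187 km²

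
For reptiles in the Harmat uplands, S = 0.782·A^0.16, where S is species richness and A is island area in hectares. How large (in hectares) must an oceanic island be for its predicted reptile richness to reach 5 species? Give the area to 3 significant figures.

109000 hectares

5 = 0.782 × A^0.16  ⇒  A^0.16 = 5/0.782 = 6.394
ln A = ln(6.394) / 0.16 = 1.8553 / 0.16 = 11.5959
A = e^11.5959 ≈ 108648 hectares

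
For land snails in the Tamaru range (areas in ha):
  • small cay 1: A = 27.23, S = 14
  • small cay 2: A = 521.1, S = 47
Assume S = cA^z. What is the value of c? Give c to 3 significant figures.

3.61

z = ln(S₂/S₁) / ln(A₂/A₁) = ln(47/14) / ln(521.1/27.23) = 1.2111 / 2.9516 = 0.4103
c = S₁ / A₁^z = 14 / 27.23^0.4103 = 14 / 3.88 = 3.608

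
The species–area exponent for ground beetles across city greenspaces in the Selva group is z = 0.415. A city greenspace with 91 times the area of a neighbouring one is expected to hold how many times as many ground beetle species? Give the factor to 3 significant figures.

S₂/S₁ = (A₂/A₁)^z = 91^0.415
ln(S₂/S₁) = 0.415 × ln 91 = 0.415 × 4.5109 = 1.8720
S₂/S₁ = e^1.8720 ≈ 6.501

6.50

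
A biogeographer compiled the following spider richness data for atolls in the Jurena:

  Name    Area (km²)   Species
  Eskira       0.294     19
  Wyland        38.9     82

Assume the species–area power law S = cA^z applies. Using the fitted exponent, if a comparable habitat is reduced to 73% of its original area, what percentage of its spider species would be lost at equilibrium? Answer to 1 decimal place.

9.0%

z = ln(82/19) / ln(38.9/0.294) = 1.4623 / 4.8852 = 0.2993
S_new/S_old = (A_new/A_old)^z = 0.73^0.2993 = exp(0.2993 × -0.3147) = 0.9101
Fraction lost = 1 − 0.9101 = 0.0899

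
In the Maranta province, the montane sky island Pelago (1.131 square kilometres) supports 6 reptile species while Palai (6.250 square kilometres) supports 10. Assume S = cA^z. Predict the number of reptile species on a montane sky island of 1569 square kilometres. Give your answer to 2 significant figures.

z = ln(10/6) / ln(6.25/1.131) = 0.5108 / 1.7095 = 0.2988
c = 6 / 1.131^0.2988 = 6 / 1.037 = 5.783
S₃ = 5.783 × 1569^0.2988 = 5.783 × 9.014 ≈ 52.13

52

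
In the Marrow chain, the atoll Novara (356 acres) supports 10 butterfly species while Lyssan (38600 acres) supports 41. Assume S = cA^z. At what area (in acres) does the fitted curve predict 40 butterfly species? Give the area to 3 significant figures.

35600 acres

z = ln(41/10) / ln(38600/356) = 1.4110 / 4.6861 = 0.3011
c = 10 / 356^0.3011 = 10 / 5.865 = 1.705
A = (40/1.705)^(1/0.3011) ⇒ ln A = ln(23.46)/0.3011 = 10.4790
A = e^10.4790 ≈ 35561 acres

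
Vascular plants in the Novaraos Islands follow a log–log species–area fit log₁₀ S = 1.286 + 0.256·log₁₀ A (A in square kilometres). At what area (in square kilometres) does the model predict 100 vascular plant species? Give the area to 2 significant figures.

100 = 19.32 × A^0.256  ⇒  A^0.256 = 100/19.32 = 5.176
ln A = ln(5.176) / 0.256 = 1.6440 / 0.256 = 6.4221
A = e^6.4221 ≈ 615.3 square kilometres

620 square kilometres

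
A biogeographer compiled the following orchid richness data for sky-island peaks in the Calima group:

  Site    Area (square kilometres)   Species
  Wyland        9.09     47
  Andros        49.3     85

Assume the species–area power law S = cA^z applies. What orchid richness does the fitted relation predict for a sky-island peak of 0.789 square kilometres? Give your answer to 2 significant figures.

z = ln(85/47) / ln(49.3/9.09) = 0.5925 / 1.6907 = 0.3504
c = 47 / 9.09^0.3504 = 47 / 2.167 = 21.69
S₃ = 21.69 × 0.789^0.3504 = 21.69 × 0.9203 ≈ 19.96

20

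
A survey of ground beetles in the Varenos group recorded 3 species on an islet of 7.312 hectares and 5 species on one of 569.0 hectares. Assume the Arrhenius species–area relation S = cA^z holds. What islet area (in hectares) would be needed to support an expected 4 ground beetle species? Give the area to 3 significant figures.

84.9 hectares

z = ln(5/3) / ln(569/7.312) = 0.5108 / 4.3544 = 0.1173
c = 3 / 7.312^0.1173 = 3 / 1.263 = 2.376
A = (4/2.376)^(1/0.1173) ⇒ ln A = ln(1.684)/0.1173 = 4.4418
A = e^4.4418 ≈ 84.92 hectares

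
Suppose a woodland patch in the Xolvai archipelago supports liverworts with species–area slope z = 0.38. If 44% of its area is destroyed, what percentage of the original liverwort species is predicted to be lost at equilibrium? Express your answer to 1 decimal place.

S_new/S_old = (A_new/A_old)^z = 0.56^0.38
= exp(0.38 × ln 0.56) = exp(0.38 × -0.5798) = exp(-0.2203) ≈ 0.8023
Fraction lost = 1 − 0.8023 = 0.1977

19.8%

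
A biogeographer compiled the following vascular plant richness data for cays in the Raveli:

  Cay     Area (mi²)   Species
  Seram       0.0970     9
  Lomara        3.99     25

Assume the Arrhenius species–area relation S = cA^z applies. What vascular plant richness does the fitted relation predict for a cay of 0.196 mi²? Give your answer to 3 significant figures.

10.9

z = ln(25/9) / ln(3.99/0.097) = 1.0217 / 3.7168 = 0.2749
c = 9 / 0.097^0.2749 = 9 / 0.5266 = 17.09
S₃ = 17.09 × 0.196^0.2749 = 17.09 × 0.6389 ≈ 10.92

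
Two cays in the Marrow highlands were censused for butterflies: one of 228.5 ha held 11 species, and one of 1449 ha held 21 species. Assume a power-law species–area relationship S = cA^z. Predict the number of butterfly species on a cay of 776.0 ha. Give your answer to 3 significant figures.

z = ln(21/11) / ln(1449/228.5) = 0.6466 / 1.8471 = 0.3501
c = 11 / 228.5^0.3501 = 11 / 6.696 = 1.643
S₃ = 1.643 × 776^0.3501 = 1.643 × 10.27 ≈ 16.88

16.9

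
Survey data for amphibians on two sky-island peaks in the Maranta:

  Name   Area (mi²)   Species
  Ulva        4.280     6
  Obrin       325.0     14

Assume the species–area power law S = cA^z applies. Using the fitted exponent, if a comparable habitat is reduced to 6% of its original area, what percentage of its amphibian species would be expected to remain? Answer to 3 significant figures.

57.7%

z = ln(14/6) / ln(325/4.28) = 0.8473 / 4.3299 = 0.1957
S_new/S_old = (A_new/A_old)^z = 0.06^0.1957 = exp(0.1957 × -2.8134) = 0.5766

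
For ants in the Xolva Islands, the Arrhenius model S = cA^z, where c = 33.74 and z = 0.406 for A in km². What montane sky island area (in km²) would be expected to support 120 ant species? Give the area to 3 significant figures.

120 = 33.74 × A^0.406  ⇒  A^0.406 = 120/33.74 = 3.557
ln A = ln(3.557) / 0.406 = 1.2688 / 0.406 = 3.1251
A = e^3.1251 ≈ 22.76 km²

22.8 km²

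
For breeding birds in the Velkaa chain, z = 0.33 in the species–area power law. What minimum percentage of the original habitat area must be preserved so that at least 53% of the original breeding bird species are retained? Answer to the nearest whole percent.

15%

Need (A_new/A_old)^0.33 = 0.53, so A_new/A_old = 0.53^(1/0.33) = 0.53^3.03
ln(A_new/A_old) = ln 0.53 / 0.33 = -0.6349 / 0.33 = -1.9239
A_new/A_old = e^-1.9239 ≈ 0.146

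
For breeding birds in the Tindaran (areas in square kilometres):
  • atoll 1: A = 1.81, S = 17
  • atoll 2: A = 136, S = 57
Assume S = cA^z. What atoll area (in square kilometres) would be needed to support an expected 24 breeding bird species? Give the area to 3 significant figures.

z = ln(57/17) / ln(136/1.81) = 1.2098 / 4.3193 = 0.2801
c = 17 / 1.81^0.2801 = 17 / 1.181 = 14.4
A = (24/14.4)^(1/0.2801) ⇒ ln A = ln(1.667)/0.2801 = 1.8245
A = e^1.8245 ≈ 6.199 square kilometres

6.20 square kilometres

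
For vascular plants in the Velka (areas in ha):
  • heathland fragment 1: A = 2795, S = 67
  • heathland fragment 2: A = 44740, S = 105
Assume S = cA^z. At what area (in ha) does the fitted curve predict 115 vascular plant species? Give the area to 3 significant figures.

78400 ha

z = ln(105/67) / ln(44740/2795) = 0.4493 / 2.7730 = 0.1620
c = 67 / 2795^0.1620 = 67 / 3.617 = 18.52
A = (115/18.52)^(1/0.1620) ⇒ ln A = ln(6.208)/0.1620 = 11.2701
A = e^11.2701 ≈ 78443 ha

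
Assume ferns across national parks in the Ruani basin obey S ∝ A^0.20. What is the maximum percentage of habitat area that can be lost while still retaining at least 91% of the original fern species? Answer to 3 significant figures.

Need (A_new/A_old)^0.2 = 0.91, so A_new/A_old = 0.91^(1/0.2) = 0.91^5
ln(A_new/A_old) = ln 0.91 / 0.2 = -0.0943 / 0.2 = -0.4716
A_new/A_old = e^-0.4716 ≈ 0.624
Fraction that can be lost = 1 − 0.624 = 0.376

37.6%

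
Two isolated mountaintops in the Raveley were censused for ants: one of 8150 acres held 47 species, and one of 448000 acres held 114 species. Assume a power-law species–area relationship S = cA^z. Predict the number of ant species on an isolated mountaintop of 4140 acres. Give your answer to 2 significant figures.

40

z = ln(114/47) / ln(448000/8150) = 0.8861 / 4.0068 = 0.2211
c = 47 / 8150^0.2211 = 47 / 7.327 = 6.415
S₃ = 6.415 × 4140^0.2211 = 6.415 × 6.307 ≈ 40.46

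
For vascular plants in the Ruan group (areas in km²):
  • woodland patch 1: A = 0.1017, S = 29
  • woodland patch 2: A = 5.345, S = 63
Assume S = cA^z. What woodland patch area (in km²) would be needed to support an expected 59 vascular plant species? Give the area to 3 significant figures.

z = ln(63/29) / ln(5.345/0.1017) = 0.7758 / 3.9619 = 0.1958
c = 29 / 0.1017^0.1958 = 29 / 0.6392 = 45.37
A = (59/45.37)^(1/0.1958) ⇒ ln A = ln(1.3)/0.1958 = 1.3412
A = e^1.3412 ≈ 3.824 km²

3.82 km²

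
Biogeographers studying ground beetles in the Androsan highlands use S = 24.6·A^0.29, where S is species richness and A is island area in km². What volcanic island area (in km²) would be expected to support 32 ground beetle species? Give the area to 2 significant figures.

32 = 24.6 × A^0.29  ⇒  A^0.29 = 32/24.6 = 1.301
ln A = ln(1.301) / 0.29 = 0.2630 / 0.29 = 0.9069
A = e^0.9069 ≈ 2.477 km²

2.5 km²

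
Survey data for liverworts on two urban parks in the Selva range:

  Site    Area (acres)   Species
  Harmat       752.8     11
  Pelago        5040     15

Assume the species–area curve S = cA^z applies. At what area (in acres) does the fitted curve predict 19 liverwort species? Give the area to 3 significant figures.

z = ln(15/11) / ln(5040/752.8) = 0.3102 / 1.9014 = 0.1631
c = 11 / 752.8^0.1631 = 11 / 2.946 = 3.734
A = (19/3.734)^(1/0.1631) ⇒ ln A = ln(5.089)/0.1631 = 9.9743
A = e^9.9743 ≈ 21468 acres

21500 acres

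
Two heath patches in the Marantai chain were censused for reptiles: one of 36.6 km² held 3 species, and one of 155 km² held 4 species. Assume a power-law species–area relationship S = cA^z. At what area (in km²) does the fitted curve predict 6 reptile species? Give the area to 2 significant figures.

1200 km²

z = ln(4/3) / ln(155/36.6) = 0.2877 / 1.4434 = 0.1993
c = 3 / 36.6^0.1993 = 3 / 2.049 = 1.464
A = (6/1.464)^(1/0.1993) ⇒ ln A = ln(4.099)/0.1993 = 7.0778
A = e^7.0778 ≈ 1185 km²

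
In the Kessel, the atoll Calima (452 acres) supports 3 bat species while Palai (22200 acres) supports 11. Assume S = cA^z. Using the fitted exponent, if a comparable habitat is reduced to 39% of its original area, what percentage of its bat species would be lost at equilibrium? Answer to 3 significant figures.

z = ln(11/3) / ln(22200/452) = 1.2993 / 3.8942 = 0.3336
S_new/S_old = (A_new/A_old)^z = 0.39^0.3336 = exp(0.3336 × -0.9416) = 0.7304
Fraction lost = 1 − 0.7304 = 0.2696

27.0%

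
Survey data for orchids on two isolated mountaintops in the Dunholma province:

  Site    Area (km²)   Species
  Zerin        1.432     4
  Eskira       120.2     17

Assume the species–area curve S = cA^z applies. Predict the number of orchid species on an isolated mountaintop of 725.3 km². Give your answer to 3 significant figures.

30.6

z = ln(17/4) / ln(120.2/1.432) = 1.4469 / 4.4301 = 0.3266
c = 4 / 1.432^0.3266 = 4 / 1.124 = 3.557
S₃ = 3.557 × 725.3^0.3266 = 3.557 × 8.596 ≈ 30.58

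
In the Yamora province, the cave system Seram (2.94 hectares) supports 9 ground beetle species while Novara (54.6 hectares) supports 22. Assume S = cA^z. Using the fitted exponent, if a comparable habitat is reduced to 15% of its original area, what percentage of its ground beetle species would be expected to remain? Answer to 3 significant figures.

z = ln(22/9) / ln(54.6/2.94) = 0.8938 / 2.9216 = 0.3059
S_new/S_old = (A_new/A_old)^z = 0.15^0.3059 = exp(0.3059 × -1.8971) = 0.5597

56.0%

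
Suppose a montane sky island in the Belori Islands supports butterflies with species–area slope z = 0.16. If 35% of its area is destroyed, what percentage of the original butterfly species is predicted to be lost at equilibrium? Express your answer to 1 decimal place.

S_new/S_old = (A_new/A_old)^z = 0.65^0.16
= exp(0.16 × ln 0.65) = exp(0.16 × -0.4308) = exp(-0.0689) ≈ 0.9334
Fraction lost = 1 − 0.9334 = 0.0666

6.7%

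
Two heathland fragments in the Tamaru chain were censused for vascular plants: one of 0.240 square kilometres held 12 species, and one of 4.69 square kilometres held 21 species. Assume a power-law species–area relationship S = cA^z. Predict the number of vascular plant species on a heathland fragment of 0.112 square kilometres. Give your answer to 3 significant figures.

z = ln(21/12) / ln(4.69/0.24) = 0.5596 / 2.9725 = 0.1883
c = 12 / 0.24^0.1883 = 12 / 0.7644 = 15.7
S₃ = 15.7 × 0.112^0.1883 = 15.7 × 0.6622 ≈ 10.4

10.4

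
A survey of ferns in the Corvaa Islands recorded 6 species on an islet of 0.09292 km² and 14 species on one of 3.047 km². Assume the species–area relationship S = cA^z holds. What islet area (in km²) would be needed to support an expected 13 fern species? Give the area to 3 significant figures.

z = ln(14/6) / ln(3.047/0.09292) = 0.8473 / 3.4902 = 0.2428
c = 6 / 0.09292^0.2428 = 6 / 0.5617 = 10.68
A = (13/10.68)^(1/0.2428) ⇒ ln A = ln(1.217)/0.2428 = 0.8089
A = e^0.8089 ≈ 2.245 km²

2.25 km²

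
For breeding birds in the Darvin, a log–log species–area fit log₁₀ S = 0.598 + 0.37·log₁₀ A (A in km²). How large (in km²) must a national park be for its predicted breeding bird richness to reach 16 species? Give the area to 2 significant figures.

16 = 3.963 × A^0.37  ⇒  A^0.37 = 16/3.963 = 4.038
ln A = ln(4.038) / 0.37 = 1.3956 / 0.37 = 3.7720
A = e^3.7720 ≈ 43.47 km²

43 km²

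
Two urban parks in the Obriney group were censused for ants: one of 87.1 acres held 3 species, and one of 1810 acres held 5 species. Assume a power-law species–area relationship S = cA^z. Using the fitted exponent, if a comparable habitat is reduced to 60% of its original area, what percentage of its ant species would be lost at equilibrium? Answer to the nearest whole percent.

z = ln(5/3) / ln(1810/87.1) = 0.5108 / 3.0340 = 0.1684
S_new/S_old = (A_new/A_old)^z = 0.6^0.1684 = exp(0.1684 × -0.5108) = 0.9176
Fraction lost = 1 − 0.9176 = 0.08241

8%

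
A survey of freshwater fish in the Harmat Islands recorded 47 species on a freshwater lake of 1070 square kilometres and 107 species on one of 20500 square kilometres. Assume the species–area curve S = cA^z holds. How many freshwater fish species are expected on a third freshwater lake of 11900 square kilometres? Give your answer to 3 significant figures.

z = ln(107/47) / ln(20500/1070) = 0.8227 / 2.9528 = 0.2786
c = 47 / 1070^0.2786 = 47 / 6.983 = 6.731
S₃ = 6.731 × 11900^0.2786 = 6.731 × 13.66 ≈ 91.95

92.0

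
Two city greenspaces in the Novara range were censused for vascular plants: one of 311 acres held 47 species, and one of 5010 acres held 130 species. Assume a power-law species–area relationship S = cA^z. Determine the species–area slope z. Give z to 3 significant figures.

Taking logs: ln S = ln c + z ln A, so z = (ln S₂ − ln S₁)/(ln A₂ − ln A₁).
z = ln(130/47) / ln(5010/311) = ln(2.766) / ln(16.11) = 1.0174 / 2.7794 = 0.3660

0.366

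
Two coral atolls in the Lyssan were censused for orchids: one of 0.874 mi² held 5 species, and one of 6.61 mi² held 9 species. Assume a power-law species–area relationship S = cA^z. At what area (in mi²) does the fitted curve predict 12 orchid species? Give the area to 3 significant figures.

z = ln(9/5) / ln(6.61/0.874) = 0.5878 / 2.0233 = 0.2905
c = 5 / 0.874^0.2905 = 5 / 0.9616 = 5.2
A = (12/5.2)^(1/0.2905) ⇒ ln A = ln(2.308)/0.2905 = 2.8788
A = e^2.8788 ≈ 17.79 mi²

17.8 mi²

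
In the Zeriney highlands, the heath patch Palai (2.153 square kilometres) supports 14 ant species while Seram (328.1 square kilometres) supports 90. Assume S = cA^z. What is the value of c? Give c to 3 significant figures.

10.5

z = ln(S₂/S₁) / ln(A₂/A₁) = ln(90/14) / ln(328.1/2.153) = 1.8608 / 5.0265 = 0.3702
c = S₁ / A₁^z = 14 / 2.153^0.3702 = 14 / 1.328 = 10.54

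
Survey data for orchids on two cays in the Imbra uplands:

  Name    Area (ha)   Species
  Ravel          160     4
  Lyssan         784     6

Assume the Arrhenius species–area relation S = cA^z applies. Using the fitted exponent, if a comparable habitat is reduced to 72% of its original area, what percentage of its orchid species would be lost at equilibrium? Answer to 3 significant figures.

8.04%

z = ln(6/4) / ln(784/160) = 0.4055 / 1.5892 = 0.2551
S_new/S_old = (A_new/A_old)^z = 0.72^0.2551 = exp(0.2551 × -0.3285) = 0.9196
Fraction lost = 1 − 0.9196 = 0.0804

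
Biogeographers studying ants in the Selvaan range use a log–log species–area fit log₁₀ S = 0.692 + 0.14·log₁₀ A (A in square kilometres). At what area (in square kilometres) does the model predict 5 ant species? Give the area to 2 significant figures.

5 = 4.92 × A^0.14  ⇒  A^0.14 = 5/4.92 = 1.016
ln A = ln(1.016) / 0.14 = 0.0160 / 0.14 = 0.1146
A = e^0.1146 ≈ 1.121 square kilometres

1.1 square kilometres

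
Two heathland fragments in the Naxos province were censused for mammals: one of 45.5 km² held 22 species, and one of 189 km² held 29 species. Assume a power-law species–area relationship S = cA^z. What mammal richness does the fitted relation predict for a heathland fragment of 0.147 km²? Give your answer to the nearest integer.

7

z = ln(29/22) / ln(189/45.5) = 0.2763 / 1.4240 = 0.1940
c = 22 / 45.5^0.1940 = 22 / 2.097 = 10.49
S₃ = 10.49 × 0.147^0.1940 = 10.49 × 0.6894 ≈ 7.232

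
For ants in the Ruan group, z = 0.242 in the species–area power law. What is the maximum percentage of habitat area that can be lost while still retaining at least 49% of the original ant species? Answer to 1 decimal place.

94.8%

Need (A_new/A_old)^0.242 = 0.49, so A_new/A_old = 0.49^(1/0.242) = 0.49^4.132
ln(A_new/A_old) = ln 0.49 / 0.242 = -0.7133 / 0.242 = -2.9477
A_new/A_old = e^-2.9477 ≈ 0.05246
Fraction that can be lost = 1 − 0.05246 = 0.9475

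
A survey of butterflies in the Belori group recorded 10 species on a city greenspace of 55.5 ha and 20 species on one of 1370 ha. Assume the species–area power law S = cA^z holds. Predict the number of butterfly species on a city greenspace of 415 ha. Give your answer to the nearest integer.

z = ln(20/10) / ln(1370/55.5) = 0.6931 / 3.2062 = 0.2162
c = 10 / 55.5^0.2162 = 10 / 2.383 = 4.197
S₃ = 4.197 × 415^0.2162 = 4.197 × 3.681 ≈ 15.45

15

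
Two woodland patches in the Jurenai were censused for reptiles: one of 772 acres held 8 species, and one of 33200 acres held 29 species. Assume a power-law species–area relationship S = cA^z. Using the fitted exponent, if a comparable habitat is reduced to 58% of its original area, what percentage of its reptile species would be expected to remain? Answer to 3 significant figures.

83.0%

z = ln(29/8) / ln(33200/772) = 1.2879 / 3.7613 = 0.3424
S_new/S_old = (A_new/A_old)^z = 0.58^0.3424 = exp(0.3424 × -0.5447) = 0.8298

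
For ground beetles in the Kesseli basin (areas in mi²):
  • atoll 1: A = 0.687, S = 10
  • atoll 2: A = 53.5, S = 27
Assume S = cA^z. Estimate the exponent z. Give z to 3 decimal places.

0.228

Taking logs: ln S = ln c + z ln A, so z = (ln S₂ − ln S₁)/(ln A₂ − ln A₁).
z = ln(27/10) / ln(53.5/0.687) = ln(2.7) / ln(77.87) = 0.9933 / 4.3551 = 0.2281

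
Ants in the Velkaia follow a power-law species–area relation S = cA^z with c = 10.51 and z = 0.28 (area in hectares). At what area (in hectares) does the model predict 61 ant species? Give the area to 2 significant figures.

530 hectares

61 = 10.51 × A^0.28  ⇒  A^0.28 = 61/10.51 = 5.804
ln A = ln(5.804) / 0.28 = 1.7585 / 0.28 = 6.2805
A = e^6.2805 ≈ 534.1 hectares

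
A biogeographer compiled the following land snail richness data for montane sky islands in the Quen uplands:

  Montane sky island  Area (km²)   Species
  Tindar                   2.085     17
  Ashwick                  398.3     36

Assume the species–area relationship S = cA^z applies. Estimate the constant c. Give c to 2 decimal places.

15.31

z = ln(S₂/S₁) / ln(A₂/A₁) = ln(36/17) / ln(398.3/2.085) = 0.7503 / 5.2524 = 0.1428
c = S₁ / A₁^z = 17 / 2.085^0.1428 = 17 / 1.111 = 15.31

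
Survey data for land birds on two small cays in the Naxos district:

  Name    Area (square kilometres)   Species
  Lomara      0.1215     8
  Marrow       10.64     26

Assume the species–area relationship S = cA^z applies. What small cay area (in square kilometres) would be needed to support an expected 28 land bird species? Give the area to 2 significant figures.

z = ln(26/8) / ln(10.64/0.1215) = 1.1787 / 4.4725 = 0.2635
c = 8 / 0.1215^0.2635 = 8 / 0.5738 = 13.94
A = (28/13.94)^(1/0.2635) ⇒ ln A = ln(2.008)/0.2635 = 2.6458
A = e^2.6458 ≈ 14.1 square kilometres

14 square kilometres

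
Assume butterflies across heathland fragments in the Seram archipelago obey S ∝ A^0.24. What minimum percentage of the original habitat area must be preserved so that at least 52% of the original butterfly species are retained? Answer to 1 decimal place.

6.6%

Need (A_new/A_old)^0.24 = 0.52, so A_new/A_old = 0.52^(1/0.24) = 0.52^4.167
ln(A_new/A_old) = ln 0.52 / 0.24 = -0.6539 / 0.24 = -2.7247
A_new/A_old = e^-2.7247 ≈ 0.06557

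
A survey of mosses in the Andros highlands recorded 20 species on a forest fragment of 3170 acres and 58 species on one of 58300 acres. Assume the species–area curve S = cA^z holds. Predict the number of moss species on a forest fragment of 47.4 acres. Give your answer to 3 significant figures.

z = ln(58/20) / ln(58300/3170) = 1.0647 / 2.9119 = 0.3656
c = 20 / 3170^0.3656 = 20 / 19.06 = 1.049
S₃ = 1.049 × 47.4^0.3656 = 1.049 × 4.1 ≈ 4.302

4.30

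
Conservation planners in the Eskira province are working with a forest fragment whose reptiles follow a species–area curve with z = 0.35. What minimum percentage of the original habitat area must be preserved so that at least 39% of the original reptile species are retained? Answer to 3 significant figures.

6.79%

Need (A_new/A_old)^0.35 = 0.39, so A_new/A_old = 0.39^(1/0.35) = 0.39^2.857
ln(A_new/A_old) = ln 0.39 / 0.35 = -0.9416 / 0.35 = -2.6903
A_new/A_old = e^-2.6903 ≈ 0.06786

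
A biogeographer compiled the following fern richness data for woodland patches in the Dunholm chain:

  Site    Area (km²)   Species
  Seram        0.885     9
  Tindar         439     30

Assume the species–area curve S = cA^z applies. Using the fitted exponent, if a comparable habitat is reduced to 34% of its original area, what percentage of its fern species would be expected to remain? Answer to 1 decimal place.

z = ln(30/9) / ln(439/0.885) = 1.2040 / 6.2067 = 0.1940
S_new/S_old = (A_new/A_old)^z = 0.34^0.1940 = exp(0.1940 × -1.0788) = 0.8112

81.1%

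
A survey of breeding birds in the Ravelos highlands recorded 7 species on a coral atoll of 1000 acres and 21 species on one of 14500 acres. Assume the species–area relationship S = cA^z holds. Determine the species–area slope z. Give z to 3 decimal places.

Taking logs: ln S = ln c + z ln A, so z = (ln S₂ − ln S₁)/(ln A₂ − ln A₁).
z = ln(21/7) / ln(14500/1000) = ln(3) / ln(14.5) = 1.0986 / 2.6741 = 0.4108

0.411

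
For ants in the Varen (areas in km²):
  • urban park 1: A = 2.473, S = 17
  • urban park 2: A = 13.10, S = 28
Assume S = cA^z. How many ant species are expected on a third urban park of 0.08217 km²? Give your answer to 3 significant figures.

6.14

z = ln(28/17) / ln(13.1/2.473) = 0.4990 / 1.6672 = 0.2993
c = 17 / 2.473^0.2993 = 17 / 1.311 = 12.96
S₃ = 12.96 × 0.08217^0.2993 = 12.96 × 0.4733 ≈ 6.137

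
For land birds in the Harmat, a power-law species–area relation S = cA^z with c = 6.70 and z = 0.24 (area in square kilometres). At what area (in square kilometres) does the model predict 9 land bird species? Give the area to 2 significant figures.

9 = 6.7 × A^0.24  ⇒  A^0.24 = 9/6.7 = 1.343
ln A = ln(1.343) / 0.24 = 0.2951 / 0.24 = 1.2297
A = e^1.2297 ≈ 3.42 square kilometres

3.4 square kilometres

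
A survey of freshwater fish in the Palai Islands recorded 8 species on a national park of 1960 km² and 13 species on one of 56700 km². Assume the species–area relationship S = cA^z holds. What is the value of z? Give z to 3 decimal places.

Taking logs: ln S = ln c + z ln A, so z = (ln S₂ − ln S₁)/(ln A₂ − ln A₁).
z = ln(13/8) / ln(56700/1960) = ln(1.625) / ln(28.93) = 0.4855 / 3.3648 = 0.1443

0.144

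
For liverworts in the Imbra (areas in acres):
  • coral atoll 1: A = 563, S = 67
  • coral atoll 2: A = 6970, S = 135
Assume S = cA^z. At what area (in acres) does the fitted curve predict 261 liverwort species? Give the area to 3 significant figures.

74400 acres

z = ln(135/67) / ln(6970/563) = 0.7006 / 2.5161 = 0.2784
c = 67 / 563^0.2784 = 67 / 5.832 = 11.49
A = (261/11.49)^(1/0.2784) ⇒ ln A = ln(22.72)/0.2784 = 11.2170
A = e^11.2170 ≈ 74385 acres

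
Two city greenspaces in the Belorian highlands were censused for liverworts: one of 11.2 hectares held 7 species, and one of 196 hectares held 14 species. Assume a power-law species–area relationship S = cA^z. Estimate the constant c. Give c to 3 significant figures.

3.90

z = ln(S₂/S₁) / ln(A₂/A₁) = ln(14/7) / ln(196/11.2) = 0.6931 / 2.8622 = 0.2422
c = S₁ / A₁^z = 7 / 11.2^0.2422 = 7 / 1.795 = 3.899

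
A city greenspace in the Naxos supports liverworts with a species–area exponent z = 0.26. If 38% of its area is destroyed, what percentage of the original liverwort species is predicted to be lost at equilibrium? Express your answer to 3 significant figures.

S_new/S_old = (A_new/A_old)^z = 0.62^0.26
= exp(0.26 × ln 0.62) = exp(0.26 × -0.4780) = exp(-0.1243) ≈ 0.8831
Fraction lost = 1 − 0.8831 = 0.1169

11.7%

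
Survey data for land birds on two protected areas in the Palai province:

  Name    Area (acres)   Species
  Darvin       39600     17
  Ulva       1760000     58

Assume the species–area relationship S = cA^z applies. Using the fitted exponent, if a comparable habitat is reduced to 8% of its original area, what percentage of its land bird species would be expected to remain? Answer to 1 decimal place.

z = ln(58/17) / ln(1760000/39600) = 1.2272 / 3.7942 = 0.3234
S_new/S_old = (A_new/A_old)^z = 0.08^0.3234 = exp(0.3234 × -2.5257) = 0.4418

44.2%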